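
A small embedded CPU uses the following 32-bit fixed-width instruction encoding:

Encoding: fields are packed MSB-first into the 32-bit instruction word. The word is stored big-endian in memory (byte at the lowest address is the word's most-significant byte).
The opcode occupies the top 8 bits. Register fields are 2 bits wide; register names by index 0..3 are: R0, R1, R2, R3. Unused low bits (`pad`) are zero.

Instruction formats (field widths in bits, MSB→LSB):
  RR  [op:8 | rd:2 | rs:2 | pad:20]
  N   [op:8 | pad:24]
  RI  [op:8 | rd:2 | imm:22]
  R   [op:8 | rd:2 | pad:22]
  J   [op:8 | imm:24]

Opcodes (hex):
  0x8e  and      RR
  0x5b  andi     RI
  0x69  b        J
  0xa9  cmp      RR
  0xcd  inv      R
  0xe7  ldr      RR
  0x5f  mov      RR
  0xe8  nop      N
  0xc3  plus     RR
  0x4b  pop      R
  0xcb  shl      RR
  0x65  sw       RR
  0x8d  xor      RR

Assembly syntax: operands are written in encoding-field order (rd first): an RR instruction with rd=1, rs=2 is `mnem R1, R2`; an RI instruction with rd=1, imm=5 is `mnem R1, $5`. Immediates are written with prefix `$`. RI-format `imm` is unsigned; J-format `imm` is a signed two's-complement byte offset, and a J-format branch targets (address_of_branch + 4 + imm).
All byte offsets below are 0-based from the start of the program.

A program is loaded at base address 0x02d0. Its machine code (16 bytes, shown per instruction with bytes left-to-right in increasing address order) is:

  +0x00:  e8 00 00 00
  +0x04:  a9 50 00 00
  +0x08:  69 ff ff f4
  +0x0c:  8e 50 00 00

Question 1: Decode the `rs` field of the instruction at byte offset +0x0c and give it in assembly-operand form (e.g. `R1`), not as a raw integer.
R1

off 0x0c: read 8e 50 00 00 as big → 0x8e500000
  op=0x8e500000>>24=0x8e ⇒ and (RR)
  [23:22] rd=1 = R1
  [21:20] rs=1 = R1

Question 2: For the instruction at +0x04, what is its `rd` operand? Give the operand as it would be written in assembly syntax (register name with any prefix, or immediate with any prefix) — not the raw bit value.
[04] a9 50 00 00 → 0xa9500000
  top 8b → 0xa9 → cmp [RR]
  [23:22] rd=1 = R1
  [21:20] rs=1 = R1

R1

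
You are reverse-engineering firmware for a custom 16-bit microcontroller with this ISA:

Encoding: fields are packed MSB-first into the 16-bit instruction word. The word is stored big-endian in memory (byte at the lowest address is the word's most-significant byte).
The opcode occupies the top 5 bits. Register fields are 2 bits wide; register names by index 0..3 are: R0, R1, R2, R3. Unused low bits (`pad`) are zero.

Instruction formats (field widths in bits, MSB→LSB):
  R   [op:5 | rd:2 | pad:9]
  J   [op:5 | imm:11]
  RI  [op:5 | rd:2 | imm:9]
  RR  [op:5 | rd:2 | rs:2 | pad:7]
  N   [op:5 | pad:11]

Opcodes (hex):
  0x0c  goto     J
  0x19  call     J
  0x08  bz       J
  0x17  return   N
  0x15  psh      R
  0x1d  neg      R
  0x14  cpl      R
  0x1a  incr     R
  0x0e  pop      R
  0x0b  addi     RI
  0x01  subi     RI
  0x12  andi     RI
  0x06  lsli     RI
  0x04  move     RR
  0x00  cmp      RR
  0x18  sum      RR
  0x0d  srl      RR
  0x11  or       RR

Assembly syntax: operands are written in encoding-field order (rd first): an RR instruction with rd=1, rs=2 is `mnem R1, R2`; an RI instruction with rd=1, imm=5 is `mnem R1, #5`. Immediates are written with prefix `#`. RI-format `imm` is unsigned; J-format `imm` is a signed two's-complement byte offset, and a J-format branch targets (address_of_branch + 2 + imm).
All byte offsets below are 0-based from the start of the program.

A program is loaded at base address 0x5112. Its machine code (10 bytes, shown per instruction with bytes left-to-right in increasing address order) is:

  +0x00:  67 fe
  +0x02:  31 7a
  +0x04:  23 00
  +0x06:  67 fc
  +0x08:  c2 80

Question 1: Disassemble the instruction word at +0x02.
lsli R0, #378

[02] 31 7a → 0x317a
  top 5b → 0x6 → lsli [RI]
  [10:9] rd=0 = R0
  [8:0] imm=378 = #378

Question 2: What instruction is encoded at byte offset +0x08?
+0x08: c2 80 ⇒ word 0xc280 (big)
  top 5b → 0x18 → sum [RR]
  rd: (w>>9)&0x3=0x1 → R1
  rs: (w>>7)&0x3=0x1 → R1

sum R1, R1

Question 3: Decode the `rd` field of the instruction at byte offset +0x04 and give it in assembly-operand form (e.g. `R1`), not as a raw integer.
R1

+0x04: 23 00 ⇒ word 0x2300 (big)
  opcode bits[15:11]=0x4: move/RR
  [10:9] rd=1 = R1
  [8:7] rs=2 = R2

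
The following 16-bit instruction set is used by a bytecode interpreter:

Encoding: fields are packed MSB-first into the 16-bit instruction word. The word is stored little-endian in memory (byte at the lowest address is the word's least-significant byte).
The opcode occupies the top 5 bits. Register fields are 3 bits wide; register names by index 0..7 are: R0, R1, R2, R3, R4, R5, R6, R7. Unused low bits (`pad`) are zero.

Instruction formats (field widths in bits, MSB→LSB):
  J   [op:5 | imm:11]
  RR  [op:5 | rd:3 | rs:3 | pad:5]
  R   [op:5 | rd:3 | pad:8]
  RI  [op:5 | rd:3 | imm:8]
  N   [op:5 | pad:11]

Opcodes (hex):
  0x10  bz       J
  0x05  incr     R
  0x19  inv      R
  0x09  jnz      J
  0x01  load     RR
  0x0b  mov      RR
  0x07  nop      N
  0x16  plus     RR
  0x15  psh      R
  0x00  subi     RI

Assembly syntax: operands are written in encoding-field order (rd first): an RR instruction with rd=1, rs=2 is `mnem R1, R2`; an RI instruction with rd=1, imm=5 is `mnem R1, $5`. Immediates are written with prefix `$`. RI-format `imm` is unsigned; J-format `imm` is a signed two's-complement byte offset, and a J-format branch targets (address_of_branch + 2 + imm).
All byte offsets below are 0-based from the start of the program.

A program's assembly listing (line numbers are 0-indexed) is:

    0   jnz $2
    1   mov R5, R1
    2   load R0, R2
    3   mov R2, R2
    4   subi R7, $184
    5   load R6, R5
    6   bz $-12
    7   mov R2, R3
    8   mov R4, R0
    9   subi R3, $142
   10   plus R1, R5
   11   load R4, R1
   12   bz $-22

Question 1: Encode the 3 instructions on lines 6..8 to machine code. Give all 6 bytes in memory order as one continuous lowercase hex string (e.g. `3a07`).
L6: bz op=0x10:5|imm=-12:11 ⇒ 0x87f4 ⇒ little f4 87
L7: mov op=0xb:5|rd=2:3|rs=3:3|pad=0:5 ⇒ 0x5a60 ⇒ little 60 5a
L8: mov op=0xb:5|rd=4:3|rs=0:3|pad=0:5 ⇒ 0x5c00 ⇒ little 00 5c

f487605a005c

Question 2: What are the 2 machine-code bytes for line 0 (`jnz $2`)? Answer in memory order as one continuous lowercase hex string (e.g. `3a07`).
0248

0. jnz fields op=0x9:5|imm=2:11 → word 4802h → 02 48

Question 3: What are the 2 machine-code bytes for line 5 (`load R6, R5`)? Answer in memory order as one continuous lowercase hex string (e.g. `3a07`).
a00e

line 5 (load): pack op=0x1:5|rd=6:3|rs=5:3|pad=0:5 = 0x0ea0; little→ a0 0e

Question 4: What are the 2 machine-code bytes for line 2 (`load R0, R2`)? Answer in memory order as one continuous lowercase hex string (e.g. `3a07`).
line 2 (load): pack op=0x1:5|rd=0:3|rs=2:3|pad=0:5 = 0x0840; little→ 40 08

4008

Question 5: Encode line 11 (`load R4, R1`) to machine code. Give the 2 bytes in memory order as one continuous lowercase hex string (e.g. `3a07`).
200c

11. load fields op=0x1:5|rd=4:3|rs=1:3|pad=0:5 → word 0c20h → 20 0c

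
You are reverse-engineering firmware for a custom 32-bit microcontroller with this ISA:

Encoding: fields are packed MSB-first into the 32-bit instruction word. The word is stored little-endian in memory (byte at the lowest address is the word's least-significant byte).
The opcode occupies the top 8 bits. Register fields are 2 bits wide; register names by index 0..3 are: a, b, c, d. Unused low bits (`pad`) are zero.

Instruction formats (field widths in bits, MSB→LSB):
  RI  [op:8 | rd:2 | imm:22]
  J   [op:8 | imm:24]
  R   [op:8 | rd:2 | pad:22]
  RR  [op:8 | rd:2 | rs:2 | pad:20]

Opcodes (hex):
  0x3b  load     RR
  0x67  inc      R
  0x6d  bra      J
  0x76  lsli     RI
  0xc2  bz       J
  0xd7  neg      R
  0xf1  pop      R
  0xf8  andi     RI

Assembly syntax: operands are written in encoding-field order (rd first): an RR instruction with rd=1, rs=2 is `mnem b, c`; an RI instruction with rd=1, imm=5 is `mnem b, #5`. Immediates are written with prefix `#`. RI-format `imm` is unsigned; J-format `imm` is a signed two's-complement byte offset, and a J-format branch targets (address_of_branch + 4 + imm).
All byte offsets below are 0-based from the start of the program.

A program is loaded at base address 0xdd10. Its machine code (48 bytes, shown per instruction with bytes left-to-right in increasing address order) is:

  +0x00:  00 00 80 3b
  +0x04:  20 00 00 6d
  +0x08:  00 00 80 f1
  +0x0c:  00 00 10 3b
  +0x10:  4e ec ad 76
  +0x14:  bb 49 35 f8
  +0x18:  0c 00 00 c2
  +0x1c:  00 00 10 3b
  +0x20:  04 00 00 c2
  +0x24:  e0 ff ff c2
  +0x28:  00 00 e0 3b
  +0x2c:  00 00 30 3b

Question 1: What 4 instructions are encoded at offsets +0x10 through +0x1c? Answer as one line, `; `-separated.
lsli c, #3009614; andi a, #3492283; bz #12; load a, b

+0x10: 4e ec ad 76 ⇒ word 0x76adec4e (little)
  top 8b → 0x76 → lsli [RI]
  rd: (w>>22)&0x3=0x2 → c
  imm: (w>>0)&0x3fffff=0x2dec4e → #3009614
+0x14: bb 49 35 f8 ⇒ word 0xf83549bb (little)
  top 8b → 0xf8 → andi [RI]
  rd: (w>>22)&0x3=0x0 → a
  imm: (w>>0)&0x3fffff=0x3549bb → #3492283
+0x18: 0c 00 00 c2 ⇒ word 0xc200000c (little)
  top 8b → 0xc2 → bz [J]
  imm: (w>>0)&0xffffff=0xc → #12
+0x1c: 00 00 10 3b ⇒ word 0x3b100000 (little)
  top 8b → 0x3b → load [RR]
  rd: (w>>22)&0x3=0x0 → a
  rs: (w>>20)&0x3=0x1 → b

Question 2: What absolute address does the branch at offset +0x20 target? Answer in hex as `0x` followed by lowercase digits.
@+20  little-endian(04 00 00 c2) = 0xc2000004
  opcode bits[31:24]=0xc2: bz/J
  imm@[23:0]=0x4 ⇒ #4
  target = base 0xdd10 + off 0x20 + 4 + imm 4 = 0xdd38

0xdd38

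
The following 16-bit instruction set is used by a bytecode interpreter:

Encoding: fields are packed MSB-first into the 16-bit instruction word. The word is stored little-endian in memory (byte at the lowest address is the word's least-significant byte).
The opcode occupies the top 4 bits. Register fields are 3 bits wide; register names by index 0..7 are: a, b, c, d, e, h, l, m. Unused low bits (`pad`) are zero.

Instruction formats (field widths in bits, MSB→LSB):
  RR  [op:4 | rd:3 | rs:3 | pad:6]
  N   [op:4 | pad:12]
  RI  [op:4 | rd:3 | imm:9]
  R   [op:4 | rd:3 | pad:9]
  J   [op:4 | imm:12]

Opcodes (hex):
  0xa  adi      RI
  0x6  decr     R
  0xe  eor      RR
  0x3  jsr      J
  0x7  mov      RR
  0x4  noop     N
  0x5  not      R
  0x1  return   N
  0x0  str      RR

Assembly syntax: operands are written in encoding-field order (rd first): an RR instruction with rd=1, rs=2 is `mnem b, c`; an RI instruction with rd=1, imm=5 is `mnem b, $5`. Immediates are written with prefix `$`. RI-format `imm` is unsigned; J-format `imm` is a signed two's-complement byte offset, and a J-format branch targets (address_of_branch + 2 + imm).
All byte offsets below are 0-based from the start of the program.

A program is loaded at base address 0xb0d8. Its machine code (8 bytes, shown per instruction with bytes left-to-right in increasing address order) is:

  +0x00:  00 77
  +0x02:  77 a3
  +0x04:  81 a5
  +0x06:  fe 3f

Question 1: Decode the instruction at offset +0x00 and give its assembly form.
off 0x00: read 00 77 as little → 0x7700
  top 4b → 0x7 → mov [RR]
  rd@[11:9]=0x3 ⇒ d
  rs@[8:6]=0x4 ⇒ e

mov d, e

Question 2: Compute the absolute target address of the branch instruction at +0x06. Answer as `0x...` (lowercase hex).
off 0x06: read fe 3f as little → 0x3ffe
  op=0x3ffe>>12=0x3 ⇒ jsr (J)
  imm: (w>>0)&0xfff=0xffe (s12→-2) → $-2
  target = base 0xb0d8 + off 0x06 + 2 + imm -2 = 0xb0de

0xb0de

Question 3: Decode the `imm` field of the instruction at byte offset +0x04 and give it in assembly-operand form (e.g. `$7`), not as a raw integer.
$385

off 0x04: read 81 a5 as little → 0xa581
  top 4b → 0xa → adi [RI]
  rd: (w>>9)&0x7=0x2 → c
  imm: (w>>0)&0x1ff=0x181 → $385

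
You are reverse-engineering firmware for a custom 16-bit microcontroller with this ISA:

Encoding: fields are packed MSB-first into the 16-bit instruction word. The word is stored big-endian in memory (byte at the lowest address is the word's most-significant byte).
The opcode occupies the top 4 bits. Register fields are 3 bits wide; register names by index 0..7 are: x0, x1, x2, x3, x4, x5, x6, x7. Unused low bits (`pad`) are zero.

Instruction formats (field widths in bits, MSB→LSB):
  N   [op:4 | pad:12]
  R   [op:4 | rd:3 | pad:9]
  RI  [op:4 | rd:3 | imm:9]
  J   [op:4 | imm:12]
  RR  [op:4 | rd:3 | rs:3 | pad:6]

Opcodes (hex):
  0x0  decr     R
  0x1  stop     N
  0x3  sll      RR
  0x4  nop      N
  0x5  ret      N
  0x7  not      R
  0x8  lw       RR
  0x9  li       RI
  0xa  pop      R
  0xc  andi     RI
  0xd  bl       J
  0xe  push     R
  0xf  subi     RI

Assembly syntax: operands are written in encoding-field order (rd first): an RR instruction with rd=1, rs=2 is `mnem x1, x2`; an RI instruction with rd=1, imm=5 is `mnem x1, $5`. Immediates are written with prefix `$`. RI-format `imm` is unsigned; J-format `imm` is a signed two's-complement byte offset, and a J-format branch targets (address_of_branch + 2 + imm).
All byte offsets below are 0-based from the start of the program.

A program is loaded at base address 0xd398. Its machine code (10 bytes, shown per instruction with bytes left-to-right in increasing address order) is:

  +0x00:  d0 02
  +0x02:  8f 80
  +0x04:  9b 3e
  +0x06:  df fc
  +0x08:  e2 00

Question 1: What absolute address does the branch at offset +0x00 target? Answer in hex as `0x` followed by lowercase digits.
0xd39c

off 0x00: read d0 02 as big → 0xd002
  top 4b → 0xd → bl [J]
  imm@[11:0]=0x2 ⇒ $2
  target = base 0xd398 + off 0x00 + 2 + imm 2 = 0xd39c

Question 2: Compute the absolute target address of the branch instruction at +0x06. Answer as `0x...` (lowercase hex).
@+06  big-endian(df fc) = 0xdffc
  opcode bits[15:12]=0xd: bl/J
  imm@[11:0]=0xffc (s12→-4) ⇒ $-4
  target = base 0xd398 + off 0x06 + 2 + imm -4 = 0xd39c

0xd39c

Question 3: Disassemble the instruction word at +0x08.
@+08  big-endian(e2 00) = 0xe200
  op=0xe200>>12=0xe ⇒ push (R)
  rd: (w>>9)&0x7=0x1 → x1

push x1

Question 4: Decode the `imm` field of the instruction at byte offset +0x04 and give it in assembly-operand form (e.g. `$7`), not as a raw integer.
@+04  big-endian(9b 3e) = 0x9b3e
  op=0x9b3e>>12=0x9 ⇒ li (RI)
  rd@[11:9]=0x5 ⇒ x5
  imm@[8:0]=0x13e ⇒ $318

$318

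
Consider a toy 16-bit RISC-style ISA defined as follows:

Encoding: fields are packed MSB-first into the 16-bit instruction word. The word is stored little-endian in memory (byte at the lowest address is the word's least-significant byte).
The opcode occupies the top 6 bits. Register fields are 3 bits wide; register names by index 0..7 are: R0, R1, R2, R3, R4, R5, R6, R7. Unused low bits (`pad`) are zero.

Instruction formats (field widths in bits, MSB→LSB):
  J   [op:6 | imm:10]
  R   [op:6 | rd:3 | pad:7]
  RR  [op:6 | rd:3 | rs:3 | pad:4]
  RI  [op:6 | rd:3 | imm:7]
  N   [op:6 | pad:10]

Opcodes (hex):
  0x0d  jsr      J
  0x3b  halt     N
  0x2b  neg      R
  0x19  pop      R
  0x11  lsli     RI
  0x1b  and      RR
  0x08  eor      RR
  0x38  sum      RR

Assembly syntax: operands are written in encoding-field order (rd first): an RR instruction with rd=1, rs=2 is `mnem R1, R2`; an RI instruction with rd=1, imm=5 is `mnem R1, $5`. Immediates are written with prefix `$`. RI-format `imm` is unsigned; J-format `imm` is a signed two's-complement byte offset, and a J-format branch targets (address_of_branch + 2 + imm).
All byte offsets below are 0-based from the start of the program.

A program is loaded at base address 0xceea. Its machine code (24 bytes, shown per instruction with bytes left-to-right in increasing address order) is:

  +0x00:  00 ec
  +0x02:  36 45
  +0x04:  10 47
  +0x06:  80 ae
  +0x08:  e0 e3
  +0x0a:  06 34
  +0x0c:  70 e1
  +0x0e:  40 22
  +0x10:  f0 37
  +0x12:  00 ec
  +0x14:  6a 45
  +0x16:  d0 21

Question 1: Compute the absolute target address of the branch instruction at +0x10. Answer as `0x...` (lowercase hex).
0xceec

@+10  little-endian(f0 37) = 0x37f0
  top 6b → 0xd → jsr [J]
  imm@[9:0]=0x3f0 (s10→-16) ⇒ $-16
  target = base 0xceea + off 0x10 + 2 + imm -16 = 0xceec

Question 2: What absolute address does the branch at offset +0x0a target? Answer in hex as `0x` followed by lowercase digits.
+0x0a: 06 34 ⇒ word 0x3406 (little)
  opcode bits[15:10]=0xd: jsr/J
  imm@[9:0]=0x6 ⇒ $6
  target = base 0xceea + off 0x0a + 2 + imm 6 = 0xcefc

0xcefc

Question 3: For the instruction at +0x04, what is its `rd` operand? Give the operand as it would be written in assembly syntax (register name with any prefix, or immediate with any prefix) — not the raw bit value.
+0x04: 10 47 ⇒ word 0x4710 (little)
  opcode bits[15:10]=0x11: lsli/RI
  rd@[9:7]=0x6 ⇒ R6
  imm@[6:0]=0x10 ⇒ $16

R6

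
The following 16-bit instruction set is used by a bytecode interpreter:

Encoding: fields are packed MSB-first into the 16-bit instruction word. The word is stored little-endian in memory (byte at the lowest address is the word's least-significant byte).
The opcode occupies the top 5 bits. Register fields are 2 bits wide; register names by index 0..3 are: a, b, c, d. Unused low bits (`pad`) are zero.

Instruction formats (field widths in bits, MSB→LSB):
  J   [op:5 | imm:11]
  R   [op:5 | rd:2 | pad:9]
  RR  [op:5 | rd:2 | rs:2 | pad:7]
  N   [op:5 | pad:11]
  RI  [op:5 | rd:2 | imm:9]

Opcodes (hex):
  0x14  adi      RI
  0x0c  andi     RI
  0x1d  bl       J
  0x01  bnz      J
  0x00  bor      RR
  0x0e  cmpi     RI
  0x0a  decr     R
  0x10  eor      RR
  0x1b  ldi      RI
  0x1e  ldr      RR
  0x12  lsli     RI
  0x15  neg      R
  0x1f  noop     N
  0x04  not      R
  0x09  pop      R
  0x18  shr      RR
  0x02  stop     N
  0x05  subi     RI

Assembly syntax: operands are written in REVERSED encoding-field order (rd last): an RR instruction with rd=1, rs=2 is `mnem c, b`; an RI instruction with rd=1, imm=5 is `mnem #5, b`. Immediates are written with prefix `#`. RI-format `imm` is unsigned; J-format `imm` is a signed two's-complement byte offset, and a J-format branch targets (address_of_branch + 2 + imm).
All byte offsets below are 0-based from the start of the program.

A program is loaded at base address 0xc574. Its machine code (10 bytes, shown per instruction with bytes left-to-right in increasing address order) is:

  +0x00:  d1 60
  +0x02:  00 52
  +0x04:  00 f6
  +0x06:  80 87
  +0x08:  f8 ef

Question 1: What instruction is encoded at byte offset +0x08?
bl #-8

@+08  little-endian(f8 ef) = 0xeff8
  top 5b → 0x1d → bl [J]
  [10:0] imm=2040 (s11→-8) = #-8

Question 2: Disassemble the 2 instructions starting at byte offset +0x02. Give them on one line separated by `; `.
off 0x02: read 00 52 as little → 0x5200
  top 5b → 0xa → decr [R]
  rd: (w>>9)&0x3=0x1 → b
off 0x04: read 00 f6 as little → 0xf600
  top 5b → 0x1e → ldr [RR]
  rd: (w>>9)&0x3=0x3 → d
  rs: (w>>7)&0x3=0x0 → a

decr b; ldr a, d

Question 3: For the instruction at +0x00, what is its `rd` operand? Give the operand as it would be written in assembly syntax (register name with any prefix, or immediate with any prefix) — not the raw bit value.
@+00  little-endian(d1 60) = 0x60d1
  opcode bits[15:11]=0xc: andi/RI
  [10:9] rd=0 = a
  [8:0] imm=209 = #209

a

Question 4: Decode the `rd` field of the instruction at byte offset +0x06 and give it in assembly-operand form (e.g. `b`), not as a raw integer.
d

[06] 80 87 → 0x8780
  opcode bits[15:11]=0x10: eor/RR
  rd@[10:9]=0x3 ⇒ d
  rs@[8:7]=0x3 ⇒ d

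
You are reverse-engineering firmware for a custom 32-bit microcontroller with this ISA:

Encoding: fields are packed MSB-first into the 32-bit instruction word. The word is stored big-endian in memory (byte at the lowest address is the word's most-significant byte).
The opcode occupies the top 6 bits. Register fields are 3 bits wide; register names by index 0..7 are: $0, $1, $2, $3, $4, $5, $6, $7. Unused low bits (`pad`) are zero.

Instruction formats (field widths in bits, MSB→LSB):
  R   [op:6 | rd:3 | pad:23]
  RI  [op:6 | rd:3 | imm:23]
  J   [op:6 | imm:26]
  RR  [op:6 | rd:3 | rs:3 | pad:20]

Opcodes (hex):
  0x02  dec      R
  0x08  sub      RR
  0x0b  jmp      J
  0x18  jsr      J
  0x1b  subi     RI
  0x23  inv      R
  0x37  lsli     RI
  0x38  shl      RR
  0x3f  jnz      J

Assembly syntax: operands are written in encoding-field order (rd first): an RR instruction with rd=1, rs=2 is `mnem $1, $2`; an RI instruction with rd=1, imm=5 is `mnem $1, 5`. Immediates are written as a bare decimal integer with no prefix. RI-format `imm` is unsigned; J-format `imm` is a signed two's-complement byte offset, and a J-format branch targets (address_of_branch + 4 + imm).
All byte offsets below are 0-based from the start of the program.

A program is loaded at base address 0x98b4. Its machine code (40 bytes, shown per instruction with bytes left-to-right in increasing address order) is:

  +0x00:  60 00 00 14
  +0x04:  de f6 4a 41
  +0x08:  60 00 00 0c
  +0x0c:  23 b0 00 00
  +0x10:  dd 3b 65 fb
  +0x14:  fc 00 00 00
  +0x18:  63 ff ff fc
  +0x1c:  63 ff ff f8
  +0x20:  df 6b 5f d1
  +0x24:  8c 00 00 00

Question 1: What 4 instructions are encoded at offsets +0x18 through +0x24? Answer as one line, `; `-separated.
off 0x18: read 63 ff ff fc as big → 0x63fffffc
  top 6b → 0x18 → jsr [J]
  imm: (w>>0)&0x3ffffff=0x3fffffc (s26→-4) → -4
off 0x1c: read 63 ff ff f8 as big → 0x63fffff8
  top 6b → 0x18 → jsr [J]
  imm: (w>>0)&0x3ffffff=0x3fffff8 (s26→-8) → -8
off 0x20: read df 6b 5f d1 as big → 0xdf6b5fd1
  top 6b → 0x37 → lsli [RI]
  rd: (w>>23)&0x7=0x6 → $6
  imm: (w>>0)&0x7fffff=0x6b5fd1 → 7036881
off 0x24: read 8c 00 00 00 as big → 0x8c000000
  top 6b → 0x23 → inv [R]
  rd: (w>>23)&0x7=0x0 → $0

jsr -4; jsr -8; lsli $6, 7036881; inv $0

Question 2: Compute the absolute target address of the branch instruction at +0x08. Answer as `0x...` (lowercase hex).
0x98cc

+0x08: 60 00 00 0c ⇒ word 0x6000000c (big)
  op=0x6000000c>>26=0x18 ⇒ jsr (J)
  imm@[25:0]=0xc ⇒ 12
  target = base 0x98b4 + off 0x08 + 4 + imm 12 = 0x98cc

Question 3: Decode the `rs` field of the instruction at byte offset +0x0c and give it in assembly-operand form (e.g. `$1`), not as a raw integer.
off 0x0c: read 23 b0 00 00 as big → 0x23b00000
  op=0x23b00000>>26=0x8 ⇒ sub (RR)
  [25:23] rd=7 = $7
  [22:20] rs=3 = $3

$3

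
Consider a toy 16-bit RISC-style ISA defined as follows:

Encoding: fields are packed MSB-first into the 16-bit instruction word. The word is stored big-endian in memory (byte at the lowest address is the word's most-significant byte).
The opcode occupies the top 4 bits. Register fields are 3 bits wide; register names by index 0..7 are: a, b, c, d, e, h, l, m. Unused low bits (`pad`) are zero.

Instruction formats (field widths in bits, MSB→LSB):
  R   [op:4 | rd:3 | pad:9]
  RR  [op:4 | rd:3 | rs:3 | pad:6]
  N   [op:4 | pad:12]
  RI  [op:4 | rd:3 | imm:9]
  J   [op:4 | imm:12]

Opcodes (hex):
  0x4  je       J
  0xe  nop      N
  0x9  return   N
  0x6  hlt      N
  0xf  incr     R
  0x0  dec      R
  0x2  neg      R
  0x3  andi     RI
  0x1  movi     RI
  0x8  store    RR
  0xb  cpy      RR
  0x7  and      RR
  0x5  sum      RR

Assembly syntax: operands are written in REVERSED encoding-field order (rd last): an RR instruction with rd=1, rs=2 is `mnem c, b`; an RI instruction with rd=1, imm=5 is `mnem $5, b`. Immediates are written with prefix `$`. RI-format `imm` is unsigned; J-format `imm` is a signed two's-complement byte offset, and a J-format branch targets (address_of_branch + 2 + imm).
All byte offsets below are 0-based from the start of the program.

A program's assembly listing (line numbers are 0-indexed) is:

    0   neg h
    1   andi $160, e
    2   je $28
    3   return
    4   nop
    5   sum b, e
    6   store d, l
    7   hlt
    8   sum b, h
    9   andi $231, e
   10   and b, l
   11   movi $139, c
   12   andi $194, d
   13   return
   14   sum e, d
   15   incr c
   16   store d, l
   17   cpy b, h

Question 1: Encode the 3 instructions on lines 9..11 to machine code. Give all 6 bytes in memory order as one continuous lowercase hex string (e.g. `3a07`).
38e77c40148b

line 9 (andi): pack op=0x3:4|rd=4:3|imm=231:9 = 0x38e7; big→ 38 e7
line 10 (and): pack op=0x7:4|rd=6:3|rs=1:3|pad=0:6 = 0x7c40; big→ 7c 40
line 11 (movi): pack op=0x1:4|rd=2:3|imm=139:9 = 0x148b; big→ 14 8b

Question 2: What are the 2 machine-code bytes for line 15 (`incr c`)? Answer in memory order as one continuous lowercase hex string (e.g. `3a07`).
line 15 (incr): pack op=0xf:4|rd=2:3|pad=0:9 = 0xf400; big→ f4 00

f400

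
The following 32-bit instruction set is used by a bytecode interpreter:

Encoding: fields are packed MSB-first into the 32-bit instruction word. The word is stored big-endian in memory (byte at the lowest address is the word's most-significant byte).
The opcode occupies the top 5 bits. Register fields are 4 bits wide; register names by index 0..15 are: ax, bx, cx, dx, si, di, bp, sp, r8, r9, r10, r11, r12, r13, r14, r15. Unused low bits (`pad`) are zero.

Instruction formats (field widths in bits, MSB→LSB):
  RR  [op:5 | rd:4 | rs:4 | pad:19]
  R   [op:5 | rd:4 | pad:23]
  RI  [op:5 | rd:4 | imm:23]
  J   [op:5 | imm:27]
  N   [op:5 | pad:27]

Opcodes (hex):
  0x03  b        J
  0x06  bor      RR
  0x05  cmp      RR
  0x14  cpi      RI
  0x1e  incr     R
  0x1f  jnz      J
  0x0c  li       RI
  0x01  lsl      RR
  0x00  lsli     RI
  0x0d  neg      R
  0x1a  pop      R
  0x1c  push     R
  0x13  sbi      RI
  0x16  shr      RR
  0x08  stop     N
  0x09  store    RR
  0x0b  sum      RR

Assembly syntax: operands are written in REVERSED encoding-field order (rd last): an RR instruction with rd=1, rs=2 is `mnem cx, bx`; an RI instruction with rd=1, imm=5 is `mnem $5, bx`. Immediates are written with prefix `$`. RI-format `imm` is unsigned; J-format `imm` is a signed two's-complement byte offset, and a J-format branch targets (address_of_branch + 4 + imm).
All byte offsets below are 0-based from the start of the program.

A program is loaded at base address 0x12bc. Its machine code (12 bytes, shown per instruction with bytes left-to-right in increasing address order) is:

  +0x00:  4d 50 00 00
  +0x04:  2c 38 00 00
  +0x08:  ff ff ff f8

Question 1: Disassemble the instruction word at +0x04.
cmp sp, r8

@+04  big-endian(2c 38 00 00) = 0x2c380000
  op=0x2c380000>>27=0x5 ⇒ cmp (RR)
  rd@[26:23]=0x8 ⇒ r8
  rs@[22:19]=0x7 ⇒ sp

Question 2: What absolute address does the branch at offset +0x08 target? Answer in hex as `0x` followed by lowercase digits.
0x12c0

@+08  big-endian(ff ff ff f8) = 0xfffffff8
  top 5b → 0x1f → jnz [J]
  imm: (w>>0)&0x7ffffff=0x7fffff8 (s27→-8) → $-8
  target = base 0x12bc + off 0x08 + 4 + imm -8 = 0x12c0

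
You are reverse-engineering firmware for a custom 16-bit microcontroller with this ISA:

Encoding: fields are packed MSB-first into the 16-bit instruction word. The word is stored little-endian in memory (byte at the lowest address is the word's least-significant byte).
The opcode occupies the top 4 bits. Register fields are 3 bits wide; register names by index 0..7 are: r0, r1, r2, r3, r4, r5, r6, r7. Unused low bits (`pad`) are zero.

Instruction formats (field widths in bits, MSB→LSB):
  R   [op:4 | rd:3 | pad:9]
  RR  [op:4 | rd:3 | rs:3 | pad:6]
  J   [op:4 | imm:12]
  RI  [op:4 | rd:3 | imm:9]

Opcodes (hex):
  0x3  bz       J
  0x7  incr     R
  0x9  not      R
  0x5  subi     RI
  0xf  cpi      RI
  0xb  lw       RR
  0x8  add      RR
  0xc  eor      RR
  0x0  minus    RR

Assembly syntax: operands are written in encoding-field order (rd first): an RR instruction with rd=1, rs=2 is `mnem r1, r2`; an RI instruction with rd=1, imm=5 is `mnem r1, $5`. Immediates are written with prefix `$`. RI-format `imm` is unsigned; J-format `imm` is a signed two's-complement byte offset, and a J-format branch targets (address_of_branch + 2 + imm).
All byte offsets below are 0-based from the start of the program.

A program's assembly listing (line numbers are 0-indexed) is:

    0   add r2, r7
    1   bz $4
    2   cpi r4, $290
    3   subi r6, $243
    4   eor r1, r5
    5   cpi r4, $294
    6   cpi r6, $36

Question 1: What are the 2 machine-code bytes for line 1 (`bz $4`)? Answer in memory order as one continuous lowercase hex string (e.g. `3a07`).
1. bz fields op=0x3:4|imm=4:12 → word 3004h → 04 30

0430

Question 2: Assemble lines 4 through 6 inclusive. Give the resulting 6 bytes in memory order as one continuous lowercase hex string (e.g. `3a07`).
40c326f924fc

L4: eor op=0xc:4|rd=1:3|rs=5:3|pad=0:6 ⇒ 0xc340 ⇒ little 40 c3
L5: cpi op=0xf:4|rd=4:3|imm=294:9 ⇒ 0xf926 ⇒ little 26 f9
L6: cpi op=0xf:4|rd=6:3|imm=36:9 ⇒ 0xfc24 ⇒ little 24 fc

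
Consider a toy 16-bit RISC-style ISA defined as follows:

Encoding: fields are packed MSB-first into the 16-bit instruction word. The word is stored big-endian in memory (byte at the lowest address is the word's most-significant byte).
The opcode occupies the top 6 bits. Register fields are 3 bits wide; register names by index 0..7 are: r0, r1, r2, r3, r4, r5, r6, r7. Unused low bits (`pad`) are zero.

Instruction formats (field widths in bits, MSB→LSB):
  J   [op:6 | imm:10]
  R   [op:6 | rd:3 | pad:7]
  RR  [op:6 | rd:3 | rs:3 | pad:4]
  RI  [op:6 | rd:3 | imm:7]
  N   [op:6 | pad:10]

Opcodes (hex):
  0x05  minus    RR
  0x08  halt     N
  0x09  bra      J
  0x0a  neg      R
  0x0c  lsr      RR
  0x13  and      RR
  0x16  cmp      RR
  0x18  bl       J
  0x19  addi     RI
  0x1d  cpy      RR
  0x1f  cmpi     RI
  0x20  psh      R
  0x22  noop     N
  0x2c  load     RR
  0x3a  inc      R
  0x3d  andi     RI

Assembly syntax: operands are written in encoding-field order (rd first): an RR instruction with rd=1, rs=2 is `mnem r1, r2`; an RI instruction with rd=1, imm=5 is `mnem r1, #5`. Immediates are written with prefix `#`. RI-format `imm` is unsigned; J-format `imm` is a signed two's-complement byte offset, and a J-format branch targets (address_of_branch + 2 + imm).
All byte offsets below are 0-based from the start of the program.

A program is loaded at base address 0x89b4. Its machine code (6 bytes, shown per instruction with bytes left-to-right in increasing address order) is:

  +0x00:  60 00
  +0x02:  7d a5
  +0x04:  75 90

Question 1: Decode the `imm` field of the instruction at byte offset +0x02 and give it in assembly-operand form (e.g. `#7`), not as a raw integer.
#37

@+02  big-endian(7d a5) = 0x7da5
  top 6b → 0x1f → cmpi [RI]
  [9:7] rd=3 = r3
  [6:0] imm=37 = #37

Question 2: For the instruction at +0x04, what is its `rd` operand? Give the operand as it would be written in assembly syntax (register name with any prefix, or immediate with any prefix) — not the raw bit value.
off 0x04: read 75 90 as big → 0x7590
  top 6b → 0x1d → cpy [RR]
  rd: (w>>7)&0x7=0x3 → r3
  rs: (w>>4)&0x7=0x1 → r1

r3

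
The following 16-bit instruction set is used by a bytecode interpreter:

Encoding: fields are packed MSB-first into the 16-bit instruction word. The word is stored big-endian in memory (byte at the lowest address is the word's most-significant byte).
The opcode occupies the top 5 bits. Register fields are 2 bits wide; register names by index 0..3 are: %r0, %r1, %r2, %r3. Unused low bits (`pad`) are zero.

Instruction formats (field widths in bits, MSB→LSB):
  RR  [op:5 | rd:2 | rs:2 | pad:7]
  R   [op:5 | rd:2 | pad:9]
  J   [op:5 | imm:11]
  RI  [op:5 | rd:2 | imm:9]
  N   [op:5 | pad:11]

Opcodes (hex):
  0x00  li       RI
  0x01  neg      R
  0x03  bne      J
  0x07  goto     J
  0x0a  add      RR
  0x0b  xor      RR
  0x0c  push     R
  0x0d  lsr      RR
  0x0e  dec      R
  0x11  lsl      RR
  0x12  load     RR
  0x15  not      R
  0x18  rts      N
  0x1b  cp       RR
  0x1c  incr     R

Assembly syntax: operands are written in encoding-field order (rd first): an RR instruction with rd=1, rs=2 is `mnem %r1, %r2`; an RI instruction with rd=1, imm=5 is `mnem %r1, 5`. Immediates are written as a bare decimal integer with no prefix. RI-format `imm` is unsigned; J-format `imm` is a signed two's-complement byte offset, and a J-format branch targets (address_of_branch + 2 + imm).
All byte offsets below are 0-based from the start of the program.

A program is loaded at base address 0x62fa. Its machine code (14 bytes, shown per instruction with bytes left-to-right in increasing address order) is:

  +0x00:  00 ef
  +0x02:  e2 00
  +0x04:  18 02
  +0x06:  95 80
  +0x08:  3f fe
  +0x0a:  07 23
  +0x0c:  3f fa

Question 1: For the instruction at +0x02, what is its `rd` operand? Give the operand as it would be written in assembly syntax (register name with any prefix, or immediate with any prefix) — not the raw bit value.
%r1

[02] e2 00 → 0xe200
  top 5b → 0x1c → incr [R]
  [10:9] rd=1 = %r1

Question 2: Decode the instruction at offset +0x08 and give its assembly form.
[08] 3f fe → 0x3ffe
  opcode bits[15:11]=0x7: goto/J
  [10:0] imm=2046 (s11→-2) = -2

goto -2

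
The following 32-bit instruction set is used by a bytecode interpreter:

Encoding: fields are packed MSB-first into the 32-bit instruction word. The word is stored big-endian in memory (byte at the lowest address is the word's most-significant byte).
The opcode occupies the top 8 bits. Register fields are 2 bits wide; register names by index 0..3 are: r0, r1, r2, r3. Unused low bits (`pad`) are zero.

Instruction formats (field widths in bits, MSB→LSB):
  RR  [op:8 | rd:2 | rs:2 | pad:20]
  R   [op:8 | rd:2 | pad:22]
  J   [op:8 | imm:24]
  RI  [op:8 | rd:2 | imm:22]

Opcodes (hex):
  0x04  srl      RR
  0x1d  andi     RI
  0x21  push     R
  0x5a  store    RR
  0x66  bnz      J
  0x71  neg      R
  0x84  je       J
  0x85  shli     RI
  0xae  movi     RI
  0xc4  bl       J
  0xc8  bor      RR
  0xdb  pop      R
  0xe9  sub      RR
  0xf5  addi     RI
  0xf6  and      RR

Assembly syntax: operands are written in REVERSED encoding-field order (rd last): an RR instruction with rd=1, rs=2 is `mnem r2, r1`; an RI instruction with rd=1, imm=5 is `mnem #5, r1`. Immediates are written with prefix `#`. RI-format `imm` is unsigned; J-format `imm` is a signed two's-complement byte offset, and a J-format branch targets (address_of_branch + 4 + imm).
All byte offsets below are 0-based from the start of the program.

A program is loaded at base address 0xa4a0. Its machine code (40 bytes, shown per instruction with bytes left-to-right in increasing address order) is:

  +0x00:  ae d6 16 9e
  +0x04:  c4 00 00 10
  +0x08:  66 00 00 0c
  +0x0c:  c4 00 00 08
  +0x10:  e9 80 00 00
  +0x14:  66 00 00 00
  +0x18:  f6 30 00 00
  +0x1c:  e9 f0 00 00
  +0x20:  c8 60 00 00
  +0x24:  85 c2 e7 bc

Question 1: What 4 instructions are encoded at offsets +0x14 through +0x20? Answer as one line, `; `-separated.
+0x14: 66 00 00 00 ⇒ word 0x66000000 (big)
  top 8b → 0x66 → bnz [J]
  imm: (w>>0)&0xffffff=0x0 → #0
+0x18: f6 30 00 00 ⇒ word 0xf6300000 (big)
  top 8b → 0xf6 → and [RR]
  rd: (w>>22)&0x3=0x0 → r0
  rs: (w>>20)&0x3=0x3 → r3
+0x1c: e9 f0 00 00 ⇒ word 0xe9f00000 (big)
  top 8b → 0xe9 → sub [RR]
  rd: (w>>22)&0x3=0x3 → r3
  rs: (w>>20)&0x3=0x3 → r3
+0x20: c8 60 00 00 ⇒ word 0xc8600000 (big)
  top 8b → 0xc8 → bor [RR]
  rd: (w>>22)&0x3=0x1 → r1
  rs: (w>>20)&0x3=0x2 → r2

bnz #0; and r3, r0; sub r3, r3; bor r2, r1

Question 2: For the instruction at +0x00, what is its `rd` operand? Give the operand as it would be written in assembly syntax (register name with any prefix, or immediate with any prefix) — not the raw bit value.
+0x00: ae d6 16 9e ⇒ word 0xaed6169e (big)
  top 8b → 0xae → movi [RI]
  rd@[23:22]=0x3 ⇒ r3
  imm@[21:0]=0x16169e ⇒ #1447582

r3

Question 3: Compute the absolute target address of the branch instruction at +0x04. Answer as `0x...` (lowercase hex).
0xa4b8

off 0x04: read c4 00 00 10 as big → 0xc4000010
  top 8b → 0xc4 → bl [J]
  [23:0] imm=16 = #16
  target = base 0xa4a0 + off 0x04 + 4 + imm 16 = 0xa4b8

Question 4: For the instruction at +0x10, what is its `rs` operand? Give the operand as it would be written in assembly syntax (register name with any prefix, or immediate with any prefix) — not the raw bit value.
@+10  big-endian(e9 80 00 00) = 0xe9800000
  op=0xe9800000>>24=0xe9 ⇒ sub (RR)
  rd: (w>>22)&0x3=0x2 → r2
  rs: (w>>20)&0x3=0x0 → r0

r0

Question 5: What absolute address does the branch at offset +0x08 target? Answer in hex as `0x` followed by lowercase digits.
off 0x08: read 66 00 00 0c as big → 0x6600000c
  top 8b → 0x66 → bnz [J]
  imm: (w>>0)&0xffffff=0xc → #12
  target = base 0xa4a0 + off 0x08 + 4 + imm 12 = 0xa4b8

0xa4b8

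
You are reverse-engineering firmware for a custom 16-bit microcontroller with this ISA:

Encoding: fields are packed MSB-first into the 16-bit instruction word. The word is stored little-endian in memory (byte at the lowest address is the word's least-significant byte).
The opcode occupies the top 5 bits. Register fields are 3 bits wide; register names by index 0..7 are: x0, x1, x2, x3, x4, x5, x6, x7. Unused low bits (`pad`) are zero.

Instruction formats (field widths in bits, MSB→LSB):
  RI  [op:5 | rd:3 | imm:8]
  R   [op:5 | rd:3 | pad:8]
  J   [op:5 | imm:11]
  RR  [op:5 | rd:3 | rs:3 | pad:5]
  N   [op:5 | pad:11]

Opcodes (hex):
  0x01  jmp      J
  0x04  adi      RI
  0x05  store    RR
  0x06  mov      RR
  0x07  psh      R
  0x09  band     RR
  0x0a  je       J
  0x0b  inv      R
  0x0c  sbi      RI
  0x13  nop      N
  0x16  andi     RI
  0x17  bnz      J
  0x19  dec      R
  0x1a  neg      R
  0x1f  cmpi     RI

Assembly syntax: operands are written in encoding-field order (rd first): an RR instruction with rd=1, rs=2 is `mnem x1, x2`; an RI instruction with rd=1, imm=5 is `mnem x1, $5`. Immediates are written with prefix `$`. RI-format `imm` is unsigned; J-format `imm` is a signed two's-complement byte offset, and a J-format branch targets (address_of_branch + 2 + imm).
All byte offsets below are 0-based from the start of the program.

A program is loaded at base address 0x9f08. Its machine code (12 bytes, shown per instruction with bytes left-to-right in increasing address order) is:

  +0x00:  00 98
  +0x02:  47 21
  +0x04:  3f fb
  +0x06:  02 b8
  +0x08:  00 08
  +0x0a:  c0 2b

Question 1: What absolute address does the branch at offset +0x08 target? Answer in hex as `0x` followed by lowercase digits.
@+08  little-endian(00 08) = 0x0800
  top 5b → 0x1 → jmp [J]
  imm@[10:0]=0x0 ⇒ $0
  target = base 0x9f08 + off 0x08 + 2 + imm 0 = 0x9f12

0x9f12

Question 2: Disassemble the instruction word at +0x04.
cmpi x3, $63

@+04  little-endian(3f fb) = 0xfb3f
  op=0xfb3f>>11=0x1f ⇒ cmpi (RI)
  rd: (w>>8)&0x7=0x3 → x3
  imm: (w>>0)&0xff=0x3f → $63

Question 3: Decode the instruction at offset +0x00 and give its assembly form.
nop

+0x00: 00 98 ⇒ word 0x9800 (little)
  opcode bits[15:11]=0x13: nop/N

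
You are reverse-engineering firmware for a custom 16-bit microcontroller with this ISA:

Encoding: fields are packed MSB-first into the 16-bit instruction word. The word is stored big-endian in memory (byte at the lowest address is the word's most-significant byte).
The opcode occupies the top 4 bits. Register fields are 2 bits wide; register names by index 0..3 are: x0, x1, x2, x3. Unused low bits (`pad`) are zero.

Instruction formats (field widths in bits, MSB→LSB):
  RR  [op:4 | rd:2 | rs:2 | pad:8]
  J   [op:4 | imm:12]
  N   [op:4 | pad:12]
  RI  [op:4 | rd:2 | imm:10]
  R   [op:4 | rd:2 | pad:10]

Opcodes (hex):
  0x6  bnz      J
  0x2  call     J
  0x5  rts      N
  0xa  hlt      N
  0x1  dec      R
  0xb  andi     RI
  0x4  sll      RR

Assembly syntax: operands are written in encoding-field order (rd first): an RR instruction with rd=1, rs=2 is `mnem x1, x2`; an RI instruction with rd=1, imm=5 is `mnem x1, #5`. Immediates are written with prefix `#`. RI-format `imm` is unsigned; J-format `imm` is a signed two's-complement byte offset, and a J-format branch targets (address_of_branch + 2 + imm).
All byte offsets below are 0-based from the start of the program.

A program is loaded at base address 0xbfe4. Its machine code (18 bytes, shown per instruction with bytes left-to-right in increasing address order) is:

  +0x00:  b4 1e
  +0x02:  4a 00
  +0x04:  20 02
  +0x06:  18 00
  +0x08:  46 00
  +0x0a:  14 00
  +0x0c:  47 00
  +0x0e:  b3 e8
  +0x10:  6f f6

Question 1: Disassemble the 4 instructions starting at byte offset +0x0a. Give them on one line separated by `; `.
dec x1; sll x1, x3; andi x0, #1000; bnz #-10

@+0a  big-endian(14 00) = 0x1400
  opcode bits[15:12]=0x1: dec/R
  [11:10] rd=1 = x1
@+0c  big-endian(47 00) = 0x4700
  opcode bits[15:12]=0x4: sll/RR
  [11:10] rd=1 = x1
  [9:8] rs=3 = x3
@+0e  big-endian(b3 e8) = 0xb3e8
  opcode bits[15:12]=0xb: andi/RI
  [11:10] rd=0 = x0
  [9:0] imm=1000 = #1000
@+10  big-endian(6f f6) = 0x6ff6
  opcode bits[15:12]=0x6: bnz/J
  [11:0] imm=4086 (s12→-10) = #-10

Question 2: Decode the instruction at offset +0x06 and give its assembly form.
dec x2

+0x06: 18 00 ⇒ word 0x1800 (big)
  opcode bits[15:12]=0x1: dec/R
  [11:10] rd=2 = x2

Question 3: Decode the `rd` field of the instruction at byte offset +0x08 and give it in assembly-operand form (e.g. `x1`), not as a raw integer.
x1

off 0x08: read 46 00 as big → 0x4600
  top 4b → 0x4 → sll [RR]
  rd@[11:10]=0x1 ⇒ x1
  rs@[9:8]=0x2 ⇒ x2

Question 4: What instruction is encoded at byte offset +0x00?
+0x00: b4 1e ⇒ word 0xb41e (big)
  op=0xb41e>>12=0xb ⇒ andi (RI)
  rd: (w>>10)&0x3=0x1 → x1
  imm: (w>>0)&0x3ff=0x1e → #30

andi x1, #30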